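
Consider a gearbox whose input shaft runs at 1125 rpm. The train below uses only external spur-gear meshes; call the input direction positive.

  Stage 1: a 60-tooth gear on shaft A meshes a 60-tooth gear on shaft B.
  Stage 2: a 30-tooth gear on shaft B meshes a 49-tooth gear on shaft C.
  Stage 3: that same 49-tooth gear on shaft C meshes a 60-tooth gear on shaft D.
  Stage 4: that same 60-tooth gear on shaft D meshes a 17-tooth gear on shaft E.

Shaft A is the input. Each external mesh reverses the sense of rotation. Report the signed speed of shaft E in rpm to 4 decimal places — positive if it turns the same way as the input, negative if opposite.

Stage 1 [60T→60T]: ω = 1125.0000×60/60 = 1125.0000 rpm, dir flips to −; running = −1125.0000
Stage 2 [30T→49T]: ω = 1125.0000×30/49 = 688.7755 rpm, dir flips to +; running = +688.7755
Stage 3 [49T→60T]: ω = 688.7755×49/60 = 562.5000 rpm, dir flips to −; running = −562.5000
Stage 4 [60T→17T]: ω = 562.5000×60/17 = 1985.2941 rpm, dir flips to +; running = +1985.2941

+1985.2941 rpm (same as input, |ω| = 1985.2941 rpm)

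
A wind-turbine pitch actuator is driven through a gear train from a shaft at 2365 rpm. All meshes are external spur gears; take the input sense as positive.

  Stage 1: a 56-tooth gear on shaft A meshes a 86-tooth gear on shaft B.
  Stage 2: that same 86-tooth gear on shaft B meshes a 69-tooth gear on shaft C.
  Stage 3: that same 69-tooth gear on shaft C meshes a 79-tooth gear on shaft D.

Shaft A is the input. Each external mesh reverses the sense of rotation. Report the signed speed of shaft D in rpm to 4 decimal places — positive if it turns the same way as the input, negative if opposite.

-1676.4557 rpm (opposite to input, |ω| = 1676.4557 rpm)

Stage 1 [56T→86T]: ω = 2365.0000×56/86 = 1540.0000 rpm, dir flips to −; running = −1540.0000
Stage 2 [86T→69T]: ω = 1540.0000×86/69 = 1919.4203 rpm, dir flips to +; running = +1919.4203
Stage 3 [69T→79T]: ω = 1919.4203×69/79 = 1676.4557 rpm, dir flips to −; running = −1676.4557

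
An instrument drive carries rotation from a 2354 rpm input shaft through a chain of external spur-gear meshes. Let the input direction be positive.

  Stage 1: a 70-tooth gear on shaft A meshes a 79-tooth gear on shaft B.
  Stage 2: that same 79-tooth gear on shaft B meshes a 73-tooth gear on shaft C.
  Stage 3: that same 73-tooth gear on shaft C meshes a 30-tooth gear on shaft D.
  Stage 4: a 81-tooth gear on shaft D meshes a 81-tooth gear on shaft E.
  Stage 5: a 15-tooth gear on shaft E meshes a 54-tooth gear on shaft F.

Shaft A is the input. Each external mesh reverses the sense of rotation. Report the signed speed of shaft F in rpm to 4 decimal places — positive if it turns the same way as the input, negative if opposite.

Stage 1 [70T→79T]: ω = 2354.0000×70/79 = 2085.8228 rpm, dir flips to −; running = −2085.8228
Stage 2 [79T→73T]: ω = 2085.8228×79/73 = 2257.2603 rpm, dir flips to +; running = +2257.2603
Stage 3 [73T→30T]: ω = 2257.2603×73/30 = 5492.6667 rpm, dir flips to −; running = −5492.6667
Stage 4 [81T→81T]: ω = 5492.6667×81/81 = 5492.6667 rpm, dir flips to +; running = +5492.6667
Stage 5 [15T→54T]: ω = 5492.6667×15/54 = 1525.7407 rpm, dir flips to −; running = −1525.7407

-1525.7407 rpm (opposite to input, |ω| = 1525.7407 rpm)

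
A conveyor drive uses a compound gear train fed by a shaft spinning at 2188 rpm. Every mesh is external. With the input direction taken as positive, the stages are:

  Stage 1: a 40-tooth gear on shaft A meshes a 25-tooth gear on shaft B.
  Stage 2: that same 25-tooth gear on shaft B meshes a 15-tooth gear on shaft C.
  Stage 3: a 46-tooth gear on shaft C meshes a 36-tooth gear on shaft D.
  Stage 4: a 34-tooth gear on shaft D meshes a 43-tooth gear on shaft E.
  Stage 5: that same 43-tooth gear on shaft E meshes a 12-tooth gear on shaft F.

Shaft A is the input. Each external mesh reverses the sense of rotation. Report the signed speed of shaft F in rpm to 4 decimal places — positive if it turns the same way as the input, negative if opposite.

-21123.6543 rpm (opposite to input, |ω| = 21123.6543 rpm)

Stage 1 [40T→25T]: ω = 2188.0000×40/25 = 3500.8000 rpm, dir flips to −; running = −3500.8000
Stage 2 [25T→15T]: ω = 3500.8000×25/15 = 5834.6667 rpm, dir flips to +; running = +5834.6667
Stage 3 [46T→36T]: ω = 5834.6667×46/36 = 7455.4074 rpm, dir flips to −; running = −7455.4074
Stage 4 [34T→43T]: ω = 7455.4074×34/43 = 5894.9733 rpm, dir flips to +; running = +5894.9733
Stage 5 [43T→12T]: ω = 5894.9733×43/12 = 21123.6543 rpm, dir flips to −; running = −21123.6543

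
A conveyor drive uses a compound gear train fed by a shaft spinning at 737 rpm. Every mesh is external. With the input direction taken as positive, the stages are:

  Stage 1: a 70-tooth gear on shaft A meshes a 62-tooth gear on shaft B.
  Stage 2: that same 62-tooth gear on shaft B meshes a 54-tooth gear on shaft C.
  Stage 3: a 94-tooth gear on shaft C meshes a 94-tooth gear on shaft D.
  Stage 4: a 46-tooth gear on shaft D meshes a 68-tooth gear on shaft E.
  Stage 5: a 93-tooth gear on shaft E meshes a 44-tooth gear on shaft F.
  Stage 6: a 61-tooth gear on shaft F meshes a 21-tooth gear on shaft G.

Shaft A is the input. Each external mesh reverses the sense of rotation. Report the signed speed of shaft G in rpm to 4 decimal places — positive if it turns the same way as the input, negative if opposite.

Stage 1 [70T→62T]: ω = 737.0000×70/62 = 832.0968 rpm, dir flips to −; running = −832.0968
Stage 2 [62T→54T]: ω = 832.0968×62/54 = 955.3704 rpm, dir flips to +; running = +955.3704
Stage 3 [94T→94T]: ω = 955.3704×94/94 = 955.3704 rpm, dir flips to −; running = −955.3704
Stage 4 [46T→68T]: ω = 955.3704×46/68 = 646.2800 rpm, dir flips to +; running = +646.2800
Stage 5 [93T→44T]: ω = 646.2800×93/44 = 1366.0008 rpm, dir flips to −; running = −1366.0008
Stage 6 [61T→21T]: ω = 1366.0008×61/21 = 3967.9071 rpm, dir flips to +; running = +3967.9071

+3967.9071 rpm (same as input, |ω| = 3967.9071 rpm)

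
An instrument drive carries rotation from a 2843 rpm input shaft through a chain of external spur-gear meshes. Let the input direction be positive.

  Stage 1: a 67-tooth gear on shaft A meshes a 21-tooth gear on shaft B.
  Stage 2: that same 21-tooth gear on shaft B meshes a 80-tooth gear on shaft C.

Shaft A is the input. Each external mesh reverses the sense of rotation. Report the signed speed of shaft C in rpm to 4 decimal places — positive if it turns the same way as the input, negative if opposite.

+2381.0125 rpm (same as input, |ω| = 2381.0125 rpm)

Stage 1 [67T→21T]: ω = 2843.0000×67/21 = 9070.5238 rpm, dir flips to −; running = −9070.5238
Stage 2 [21T→80T]: ω = 9070.5238×21/80 = 2381.0125 rpm, dir flips to +; running = +2381.0125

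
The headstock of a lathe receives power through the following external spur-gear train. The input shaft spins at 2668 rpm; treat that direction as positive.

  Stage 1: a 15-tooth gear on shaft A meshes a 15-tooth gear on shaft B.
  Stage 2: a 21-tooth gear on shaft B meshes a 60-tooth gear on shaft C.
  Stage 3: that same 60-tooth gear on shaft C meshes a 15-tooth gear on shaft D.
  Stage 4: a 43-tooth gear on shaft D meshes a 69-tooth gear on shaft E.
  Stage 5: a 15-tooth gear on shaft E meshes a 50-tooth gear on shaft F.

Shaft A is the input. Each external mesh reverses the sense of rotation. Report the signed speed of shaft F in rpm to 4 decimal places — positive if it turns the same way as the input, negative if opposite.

Stage 1 [15T→15T]: ω = 2668.0000×15/15 = 2668.0000 rpm, dir flips to −; running = −2668.0000
Stage 2 [21T→60T]: ω = 2668.0000×21/60 = 933.8000 rpm, dir flips to +; running = +933.8000
Stage 3 [60T→15T]: ω = 933.8000×60/15 = 3735.2000 rpm, dir flips to −; running = −3735.2000
Stage 4 [43T→69T]: ω = 3735.2000×43/69 = 2327.7333 rpm, dir flips to +; running = +2327.7333
Stage 5 [15T→50T]: ω = 2327.7333×15/50 = 698.3200 rpm, dir flips to −; running = −698.3200

-698.3200 rpm (opposite to input, |ω| = 698.3200 rpm)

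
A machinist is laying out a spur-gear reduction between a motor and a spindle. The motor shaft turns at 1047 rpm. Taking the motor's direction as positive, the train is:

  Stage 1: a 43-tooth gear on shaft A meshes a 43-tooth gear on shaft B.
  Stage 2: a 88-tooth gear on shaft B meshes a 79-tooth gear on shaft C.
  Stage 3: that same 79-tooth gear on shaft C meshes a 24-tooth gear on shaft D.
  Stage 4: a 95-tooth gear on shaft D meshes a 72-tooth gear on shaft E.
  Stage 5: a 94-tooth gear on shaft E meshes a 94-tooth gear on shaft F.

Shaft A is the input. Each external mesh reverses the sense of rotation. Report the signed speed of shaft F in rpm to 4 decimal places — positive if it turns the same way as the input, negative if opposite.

-5065.3472 rpm (opposite to input, |ω| = 5065.3472 rpm)

Stage 1 [43T→43T]: ω = 1047.0000×43/43 = 1047.0000 rpm, dir flips to −; running = −1047.0000
Stage 2 [88T→79T]: ω = 1047.0000×88/79 = 1166.2785 rpm, dir flips to +; running = +1166.2785
Stage 3 [79T→24T]: ω = 1166.2785×79/24 = 3839.0000 rpm, dir flips to −; running = −3839.0000
Stage 4 [95T→72T]: ω = 3839.0000×95/72 = 5065.3472 rpm, dir flips to +; running = +5065.3472
Stage 5 [94T→94T]: ω = 5065.3472×94/94 = 5065.3472 rpm, dir flips to −; running = −5065.3472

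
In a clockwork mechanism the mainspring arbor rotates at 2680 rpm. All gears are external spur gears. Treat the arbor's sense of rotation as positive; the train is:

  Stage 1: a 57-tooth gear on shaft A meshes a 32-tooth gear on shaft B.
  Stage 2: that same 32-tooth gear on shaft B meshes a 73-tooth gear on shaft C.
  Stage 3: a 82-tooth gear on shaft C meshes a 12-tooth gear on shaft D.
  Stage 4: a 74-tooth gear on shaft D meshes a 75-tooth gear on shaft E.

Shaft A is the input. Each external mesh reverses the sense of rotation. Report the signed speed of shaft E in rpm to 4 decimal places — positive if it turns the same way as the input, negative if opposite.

Stage 1 [57T→32T]: ω = 2680.0000×57/32 = 4773.7500 rpm, dir flips to −; running = −4773.7500
Stage 2 [32T→73T]: ω = 4773.7500×32/73 = 2092.6027 rpm, dir flips to +; running = +2092.6027
Stage 3 [82T→12T]: ω = 2092.6027×82/12 = 14299.4521 rpm, dir flips to −; running = −14299.4521
Stage 4 [74T→75T]: ω = 14299.4521×74/75 = 14108.7927 rpm, dir flips to +; running = +14108.7927

+14108.7927 rpm (same as input, |ω| = 14108.7927 rpm)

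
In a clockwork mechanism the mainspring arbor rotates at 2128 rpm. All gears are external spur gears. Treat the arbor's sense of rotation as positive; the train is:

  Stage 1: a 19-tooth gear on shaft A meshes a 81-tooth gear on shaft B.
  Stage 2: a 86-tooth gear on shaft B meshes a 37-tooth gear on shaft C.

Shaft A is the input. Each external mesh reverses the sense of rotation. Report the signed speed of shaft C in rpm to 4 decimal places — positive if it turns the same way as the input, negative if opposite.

+1160.2109 rpm (same as input, |ω| = 1160.2109 rpm)

Stage 1 [19T→81T]: ω = 2128.0000×19/81 = 499.1605 rpm, dir flips to −; running = −499.1605
Stage 2 [86T→37T]: ω = 499.1605×86/37 = 1160.2109 rpm, dir flips to +; running = +1160.2109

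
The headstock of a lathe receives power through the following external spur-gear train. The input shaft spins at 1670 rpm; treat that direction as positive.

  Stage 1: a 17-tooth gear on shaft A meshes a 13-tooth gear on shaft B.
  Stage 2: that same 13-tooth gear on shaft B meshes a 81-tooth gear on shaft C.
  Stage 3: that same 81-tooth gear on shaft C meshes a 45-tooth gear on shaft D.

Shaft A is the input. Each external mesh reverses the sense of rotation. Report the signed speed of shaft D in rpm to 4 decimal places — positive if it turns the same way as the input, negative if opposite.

Stage 1 [17T→13T]: ω = 1670.0000×17/13 = 2183.8462 rpm, dir flips to −; running = −2183.8462
Stage 2 [13T→81T]: ω = 2183.8462×13/81 = 350.4938 rpm, dir flips to +; running = +350.4938
Stage 3 [81T→45T]: ω = 350.4938×81/45 = 630.8889 rpm, dir flips to −; running = −630.8889

-630.8889 rpm (opposite to input, |ω| = 630.8889 rpm)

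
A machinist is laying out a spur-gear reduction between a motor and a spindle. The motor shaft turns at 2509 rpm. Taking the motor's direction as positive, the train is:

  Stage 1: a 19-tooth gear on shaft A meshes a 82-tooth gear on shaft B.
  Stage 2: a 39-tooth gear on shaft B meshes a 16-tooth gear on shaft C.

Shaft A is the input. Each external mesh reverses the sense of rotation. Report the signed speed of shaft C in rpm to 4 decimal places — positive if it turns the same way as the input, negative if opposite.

Stage 1 [19T→82T]: ω = 2509.0000×19/82 = 581.3537 rpm, dir flips to −; running = −581.3537
Stage 2 [39T→16T]: ω = 581.3537×39/16 = 1417.0495 rpm, dir flips to +; running = +1417.0495

+1417.0495 rpm (same as input, |ω| = 1417.0495 rpm)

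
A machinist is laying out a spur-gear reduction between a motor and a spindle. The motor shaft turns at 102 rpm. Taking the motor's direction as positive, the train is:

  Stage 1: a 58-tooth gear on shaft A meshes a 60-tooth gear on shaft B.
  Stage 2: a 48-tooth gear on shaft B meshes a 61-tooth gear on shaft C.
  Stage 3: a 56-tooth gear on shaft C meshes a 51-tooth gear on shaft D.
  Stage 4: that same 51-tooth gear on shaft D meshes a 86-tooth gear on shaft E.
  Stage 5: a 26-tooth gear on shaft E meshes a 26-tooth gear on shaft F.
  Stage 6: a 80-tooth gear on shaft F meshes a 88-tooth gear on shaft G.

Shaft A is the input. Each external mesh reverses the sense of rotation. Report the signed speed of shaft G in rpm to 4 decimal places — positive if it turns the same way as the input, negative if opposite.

Stage 1 [58T→60T]: ω = 102.0000×58/60 = 98.6000 rpm, dir flips to −; running = −98.6000
Stage 2 [48T→61T]: ω = 98.6000×48/61 = 77.5869 rpm, dir flips to +; running = +77.5869
Stage 3 [56T→51T]: ω = 77.5869×56/51 = 85.1934 rpm, dir flips to −; running = −85.1934
Stage 4 [51T→86T]: ω = 85.1934×51/86 = 50.5217 rpm, dir flips to +; running = +50.5217
Stage 5 [26T→26T]: ω = 50.5217×26/26 = 50.5217 rpm, dir flips to −; running = −50.5217
Stage 6 [80T→88T]: ω = 50.5217×80/88 = 45.9288 rpm, dir flips to +; running = +45.9288

+45.9288 rpm (same as input, |ω| = 45.9288 rpm)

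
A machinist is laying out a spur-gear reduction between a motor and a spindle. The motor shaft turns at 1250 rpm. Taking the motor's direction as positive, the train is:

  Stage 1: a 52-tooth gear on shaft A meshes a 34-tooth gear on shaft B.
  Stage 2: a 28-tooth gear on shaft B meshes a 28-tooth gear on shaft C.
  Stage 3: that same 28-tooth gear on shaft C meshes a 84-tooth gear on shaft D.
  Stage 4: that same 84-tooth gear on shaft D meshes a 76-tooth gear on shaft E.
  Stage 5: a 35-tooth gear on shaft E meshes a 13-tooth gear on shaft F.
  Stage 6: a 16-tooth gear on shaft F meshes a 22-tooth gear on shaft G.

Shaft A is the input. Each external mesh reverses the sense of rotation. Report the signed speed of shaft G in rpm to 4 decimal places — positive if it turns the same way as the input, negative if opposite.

+1379.1162 rpm (same as input, |ω| = 1379.1162 rpm)

Stage 1 [52T→34T]: ω = 1250.0000×52/34 = 1911.7647 rpm, dir flips to −; running = −1911.7647
Stage 2 [28T→28T]: ω = 1911.7647×28/28 = 1911.7647 rpm, dir flips to +; running = +1911.7647
Stage 3 [28T→84T]: ω = 1911.7647×28/84 = 637.2549 rpm, dir flips to −; running = −637.2549
Stage 4 [84T→76T]: ω = 637.2549×84/76 = 704.3344 rpm, dir flips to +; running = +704.3344
Stage 5 [35T→13T]: ω = 704.3344×35/13 = 1896.2848 rpm, dir flips to −; running = −1896.2848
Stage 6 [16T→22T]: ω = 1896.2848×16/22 = 1379.1162 rpm, dir flips to +; running = +1379.1162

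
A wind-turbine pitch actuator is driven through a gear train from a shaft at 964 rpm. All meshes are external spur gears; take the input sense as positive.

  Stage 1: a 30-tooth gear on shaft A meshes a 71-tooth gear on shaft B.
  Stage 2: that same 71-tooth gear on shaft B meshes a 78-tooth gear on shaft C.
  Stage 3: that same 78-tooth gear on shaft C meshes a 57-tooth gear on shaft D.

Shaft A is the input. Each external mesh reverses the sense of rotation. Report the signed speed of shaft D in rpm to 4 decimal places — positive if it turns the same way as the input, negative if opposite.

Stage 1 [30T→71T]: ω = 964.0000×30/71 = 407.3239 rpm, dir flips to −; running = −407.3239
Stage 2 [71T→78T]: ω = 407.3239×71/78 = 370.7692 rpm, dir flips to +; running = +370.7692
Stage 3 [78T→57T]: ω = 370.7692×78/57 = 507.3684 rpm, dir flips to −; running = −507.3684

-507.3684 rpm (opposite to input, |ω| = 507.3684 rpm)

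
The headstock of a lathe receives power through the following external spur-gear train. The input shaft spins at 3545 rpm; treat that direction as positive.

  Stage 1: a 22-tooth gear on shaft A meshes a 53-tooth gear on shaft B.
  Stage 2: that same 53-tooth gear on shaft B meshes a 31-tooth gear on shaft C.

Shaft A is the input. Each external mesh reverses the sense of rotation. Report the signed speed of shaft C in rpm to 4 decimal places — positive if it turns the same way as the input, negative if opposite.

Stage 1 [22T→53T]: ω = 3545.0000×22/53 = 1471.5094 rpm, dir flips to −; running = −1471.5094
Stage 2 [53T→31T]: ω = 1471.5094×53/31 = 2515.8065 rpm, dir flips to +; running = +2515.8065

+2515.8065 rpm (same as input, |ω| = 2515.8065 rpm)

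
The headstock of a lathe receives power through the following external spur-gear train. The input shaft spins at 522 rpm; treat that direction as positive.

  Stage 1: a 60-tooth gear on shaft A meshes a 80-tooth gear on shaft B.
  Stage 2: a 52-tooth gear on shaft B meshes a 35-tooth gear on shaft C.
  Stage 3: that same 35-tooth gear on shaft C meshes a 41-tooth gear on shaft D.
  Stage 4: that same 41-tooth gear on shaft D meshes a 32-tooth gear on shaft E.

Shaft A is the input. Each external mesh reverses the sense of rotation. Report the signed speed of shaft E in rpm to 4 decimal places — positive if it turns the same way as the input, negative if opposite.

Stage 1 [60T→80T]: ω = 522.0000×60/80 = 391.5000 rpm, dir flips to −; running = −391.5000
Stage 2 [52T→35T]: ω = 391.5000×52/35 = 581.6571 rpm, dir flips to +; running = +581.6571
Stage 3 [35T→41T]: ω = 581.6571×35/41 = 496.5366 rpm, dir flips to −; running = −496.5366
Stage 4 [41T→32T]: ω = 496.5366×41/32 = 636.1875 rpm, dir flips to +; running = +636.1875

+636.1875 rpm (same as input, |ω| = 636.1875 rpm)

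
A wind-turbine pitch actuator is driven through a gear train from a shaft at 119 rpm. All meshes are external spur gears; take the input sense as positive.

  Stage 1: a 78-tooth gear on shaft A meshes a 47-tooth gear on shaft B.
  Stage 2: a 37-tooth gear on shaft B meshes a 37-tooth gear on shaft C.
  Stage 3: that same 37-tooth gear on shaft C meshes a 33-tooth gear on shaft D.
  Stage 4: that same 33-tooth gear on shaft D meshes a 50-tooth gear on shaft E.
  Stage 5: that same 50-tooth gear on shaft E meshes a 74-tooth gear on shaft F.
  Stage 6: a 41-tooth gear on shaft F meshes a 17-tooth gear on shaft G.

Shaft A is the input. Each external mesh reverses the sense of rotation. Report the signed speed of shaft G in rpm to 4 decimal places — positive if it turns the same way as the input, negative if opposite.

+238.1489 rpm (same as input, |ω| = 238.1489 rpm)

Stage 1 [78T→47T]: ω = 119.0000×78/47 = 197.4894 rpm, dir flips to −; running = −197.4894
Stage 2 [37T→37T]: ω = 197.4894×37/37 = 197.4894 rpm, dir flips to +; running = +197.4894
Stage 3 [37T→33T]: ω = 197.4894×37/33 = 221.4275 rpm, dir flips to −; running = −221.4275
Stage 4 [33T→50T]: ω = 221.4275×33/50 = 146.1421 rpm, dir flips to +; running = +146.1421
Stage 5 [50T→74T]: ω = 146.1421×50/74 = 98.7447 rpm, dir flips to −; running = −98.7447
Stage 6 [41T→17T]: ω = 98.7447×41/17 = 238.1489 rpm, dir flips to +; running = +238.1489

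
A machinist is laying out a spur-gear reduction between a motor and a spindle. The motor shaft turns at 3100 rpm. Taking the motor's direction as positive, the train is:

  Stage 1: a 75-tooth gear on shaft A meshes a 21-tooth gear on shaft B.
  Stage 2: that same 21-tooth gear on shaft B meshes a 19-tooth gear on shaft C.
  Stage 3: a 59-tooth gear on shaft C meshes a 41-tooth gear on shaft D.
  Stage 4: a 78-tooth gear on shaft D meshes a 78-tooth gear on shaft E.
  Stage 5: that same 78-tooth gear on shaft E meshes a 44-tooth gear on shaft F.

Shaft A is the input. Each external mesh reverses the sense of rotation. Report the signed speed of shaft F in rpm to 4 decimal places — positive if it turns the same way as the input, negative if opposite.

Stage 1 [75T→21T]: ω = 3100.0000×75/21 = 11071.4286 rpm, dir flips to −; running = −11071.4286
Stage 2 [21T→19T]: ω = 11071.4286×21/19 = 12236.8421 rpm, dir flips to +; running = +12236.8421
Stage 3 [59T→41T]: ω = 12236.8421×59/41 = 17609.1142 rpm, dir flips to −; running = −17609.1142
Stage 4 [78T→78T]: ω = 17609.1142×78/78 = 17609.1142 rpm, dir flips to +; running = +17609.1142
Stage 5 [78T→44T]: ω = 17609.1142×78/44 = 31216.1571 rpm, dir flips to −; running = −31216.1571

-31216.1571 rpm (opposite to input, |ω| = 31216.1571 rpm)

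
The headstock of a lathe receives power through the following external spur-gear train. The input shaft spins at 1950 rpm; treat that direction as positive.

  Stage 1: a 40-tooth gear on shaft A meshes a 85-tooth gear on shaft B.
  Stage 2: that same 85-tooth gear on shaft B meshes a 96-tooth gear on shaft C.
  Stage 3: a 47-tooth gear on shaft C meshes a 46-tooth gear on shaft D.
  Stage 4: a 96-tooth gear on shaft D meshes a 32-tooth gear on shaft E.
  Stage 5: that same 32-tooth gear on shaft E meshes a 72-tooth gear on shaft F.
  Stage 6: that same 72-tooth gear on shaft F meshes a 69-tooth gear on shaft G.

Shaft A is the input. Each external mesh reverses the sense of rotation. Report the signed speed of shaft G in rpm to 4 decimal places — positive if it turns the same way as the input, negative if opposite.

Stage 1 [40T→85T]: ω = 1950.0000×40/85 = 917.6471 rpm, dir flips to −; running = −917.6471
Stage 2 [85T→96T]: ω = 917.6471×85/96 = 812.5000 rpm, dir flips to +; running = +812.5000
Stage 3 [47T→46T]: ω = 812.5000×47/46 = 830.1630 rpm, dir flips to −; running = −830.1630
Stage 4 [96T→32T]: ω = 830.1630×96/32 = 2490.4891 rpm, dir flips to +; running = +2490.4891
Stage 5 [32T→72T]: ω = 2490.4891×32/72 = 1106.8841 rpm, dir flips to −; running = −1106.8841
Stage 6 [72T→69T]: ω = 1106.8841×72/69 = 1155.0095 rpm, dir flips to +; running = +1155.0095

+1155.0095 rpm (same as input, |ω| = 1155.0095 rpm)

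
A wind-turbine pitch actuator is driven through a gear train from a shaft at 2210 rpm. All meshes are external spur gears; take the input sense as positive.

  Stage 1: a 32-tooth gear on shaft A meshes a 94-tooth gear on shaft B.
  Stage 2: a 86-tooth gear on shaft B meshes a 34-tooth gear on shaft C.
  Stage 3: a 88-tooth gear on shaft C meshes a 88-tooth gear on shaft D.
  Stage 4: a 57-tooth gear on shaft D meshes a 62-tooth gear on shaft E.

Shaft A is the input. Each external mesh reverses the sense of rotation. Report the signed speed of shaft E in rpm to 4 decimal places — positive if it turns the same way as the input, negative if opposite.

+1749.5127 rpm (same as input, |ω| = 1749.5127 rpm)

Stage 1 [32T→94T]: ω = 2210.0000×32/94 = 752.3404 rpm, dir flips to −; running = −752.3404
Stage 2 [86T→34T]: ω = 752.3404×86/34 = 1902.9787 rpm, dir flips to +; running = +1902.9787
Stage 3 [88T→88T]: ω = 1902.9787×88/88 = 1902.9787 rpm, dir flips to −; running = −1902.9787
Stage 4 [57T→62T]: ω = 1902.9787×57/62 = 1749.5127 rpm, dir flips to +; running = +1749.5127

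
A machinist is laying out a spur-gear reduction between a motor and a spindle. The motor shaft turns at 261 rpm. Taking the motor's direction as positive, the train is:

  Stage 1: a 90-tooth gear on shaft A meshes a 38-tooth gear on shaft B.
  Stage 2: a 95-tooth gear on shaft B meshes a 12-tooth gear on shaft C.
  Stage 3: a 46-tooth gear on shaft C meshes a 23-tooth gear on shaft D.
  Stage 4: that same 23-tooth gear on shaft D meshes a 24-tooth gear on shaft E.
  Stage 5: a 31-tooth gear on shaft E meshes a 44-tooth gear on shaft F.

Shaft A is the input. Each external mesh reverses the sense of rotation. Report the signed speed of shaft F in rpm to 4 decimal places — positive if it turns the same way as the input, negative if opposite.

-6608.4162 rpm (opposite to input, |ω| = 6608.4162 rpm)

Stage 1 [90T→38T]: ω = 261.0000×90/38 = 618.1579 rpm, dir flips to −; running = −618.1579
Stage 2 [95T→12T]: ω = 618.1579×95/12 = 4893.7500 rpm, dir flips to +; running = +4893.7500
Stage 3 [46T→23T]: ω = 4893.7500×46/23 = 9787.5000 rpm, dir flips to −; running = −9787.5000
Stage 4 [23T→24T]: ω = 9787.5000×23/24 = 9379.6875 rpm, dir flips to +; running = +9379.6875
Stage 5 [31T→44T]: ω = 9379.6875×31/44 = 6608.4162 rpm, dir flips to −; running = −6608.4162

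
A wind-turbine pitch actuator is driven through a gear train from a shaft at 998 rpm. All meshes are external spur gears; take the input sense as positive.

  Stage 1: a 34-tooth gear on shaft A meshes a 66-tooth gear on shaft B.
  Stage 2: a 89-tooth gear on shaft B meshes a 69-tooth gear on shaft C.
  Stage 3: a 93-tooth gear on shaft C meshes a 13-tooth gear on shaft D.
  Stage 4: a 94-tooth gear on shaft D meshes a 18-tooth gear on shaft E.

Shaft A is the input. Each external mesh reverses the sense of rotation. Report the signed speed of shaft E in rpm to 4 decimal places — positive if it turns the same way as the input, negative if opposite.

Stage 1 [34T→66T]: ω = 998.0000×34/66 = 514.1212 rpm, dir flips to −; running = −514.1212
Stage 2 [89T→69T]: ω = 514.1212×89/69 = 663.1419 rpm, dir flips to +; running = +663.1419
Stage 3 [93T→13T]: ω = 663.1419×93/13 = 4744.0148 rpm, dir flips to −; running = −4744.0148
Stage 4 [94T→18T]: ω = 4744.0148×94/18 = 24774.2995 rpm, dir flips to +; running = +24774.2995

+24774.2995 rpm (same as input, |ω| = 24774.2995 rpm)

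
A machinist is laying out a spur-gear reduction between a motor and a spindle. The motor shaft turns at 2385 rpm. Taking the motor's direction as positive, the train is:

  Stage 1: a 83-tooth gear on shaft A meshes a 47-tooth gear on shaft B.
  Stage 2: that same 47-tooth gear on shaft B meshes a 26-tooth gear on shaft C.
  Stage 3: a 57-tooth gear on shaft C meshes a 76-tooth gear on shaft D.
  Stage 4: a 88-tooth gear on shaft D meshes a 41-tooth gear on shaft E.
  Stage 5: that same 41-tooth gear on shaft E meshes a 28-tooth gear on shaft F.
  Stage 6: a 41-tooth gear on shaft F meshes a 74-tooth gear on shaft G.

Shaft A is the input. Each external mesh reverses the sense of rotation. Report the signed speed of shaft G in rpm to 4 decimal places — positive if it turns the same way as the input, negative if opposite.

Stage 1 [83T→47T]: ω = 2385.0000×83/47 = 4211.8085 rpm, dir flips to −; running = −4211.8085
Stage 2 [47T→26T]: ω = 4211.8085×47/26 = 7613.6538 rpm, dir flips to +; running = +7613.6538
Stage 3 [57T→76T]: ω = 7613.6538×57/76 = 5710.2404 rpm, dir flips to −; running = −5710.2404
Stage 4 [88T→41T]: ω = 5710.2404×88/41 = 12256.1257 rpm, dir flips to +; running = +12256.1257
Stage 5 [41T→28T]: ω = 12256.1257×41/28 = 17946.4698 rpm, dir flips to −; running = −17946.4698
Stage 6 [41T→74T]: ω = 17946.4698×41/74 = 9943.3143 rpm, dir flips to +; running = +9943.3143

+9943.3143 rpm (same as input, |ω| = 9943.3143 rpm)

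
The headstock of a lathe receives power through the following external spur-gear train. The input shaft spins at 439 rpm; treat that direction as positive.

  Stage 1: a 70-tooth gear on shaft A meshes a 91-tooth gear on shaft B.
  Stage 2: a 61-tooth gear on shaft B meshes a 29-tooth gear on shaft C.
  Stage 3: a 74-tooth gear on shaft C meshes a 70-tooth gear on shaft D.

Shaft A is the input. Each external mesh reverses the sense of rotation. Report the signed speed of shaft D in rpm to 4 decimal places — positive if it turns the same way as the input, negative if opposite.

-750.9079 rpm (opposite to input, |ω| = 750.9079 rpm)

Stage 1 [70T→91T]: ω = 439.0000×70/91 = 337.6923 rpm, dir flips to −; running = −337.6923
Stage 2 [61T→29T]: ω = 337.6923×61/29 = 710.3183 rpm, dir flips to +; running = +710.3183
Stage 3 [74T→70T]: ω = 710.3183×74/70 = 750.9079 rpm, dir flips to −; running = −750.9079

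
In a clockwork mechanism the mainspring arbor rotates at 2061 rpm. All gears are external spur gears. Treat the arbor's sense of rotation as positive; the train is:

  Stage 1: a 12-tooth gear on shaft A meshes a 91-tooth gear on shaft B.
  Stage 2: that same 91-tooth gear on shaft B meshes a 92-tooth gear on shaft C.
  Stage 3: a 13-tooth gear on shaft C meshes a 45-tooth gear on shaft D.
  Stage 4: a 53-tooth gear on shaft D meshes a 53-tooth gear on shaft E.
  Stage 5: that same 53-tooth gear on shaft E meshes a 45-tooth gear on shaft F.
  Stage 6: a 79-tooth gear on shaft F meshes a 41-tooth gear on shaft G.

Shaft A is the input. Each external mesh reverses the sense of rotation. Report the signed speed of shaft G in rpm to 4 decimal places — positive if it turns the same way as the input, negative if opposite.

Stage 1 [12T→91T]: ω = 2061.0000×12/91 = 271.7802 rpm, dir flips to −; running = −271.7802
Stage 2 [91T→92T]: ω = 271.7802×91/92 = 268.8261 rpm, dir flips to +; running = +268.8261
Stage 3 [13T→45T]: ω = 268.8261×13/45 = 77.6609 rpm, dir flips to −; running = −77.6609
Stage 4 [53T→53T]: ω = 77.6609×53/53 = 77.6609 rpm, dir flips to +; running = +77.6609
Stage 5 [53T→45T]: ω = 77.6609×53/45 = 91.4672 rpm, dir flips to −; running = −91.4672
Stage 6 [79T→41T]: ω = 91.4672×79/41 = 176.2418 rpm, dir flips to +; running = +176.2418

+176.2418 rpm (same as input, |ω| = 176.2418 rpm)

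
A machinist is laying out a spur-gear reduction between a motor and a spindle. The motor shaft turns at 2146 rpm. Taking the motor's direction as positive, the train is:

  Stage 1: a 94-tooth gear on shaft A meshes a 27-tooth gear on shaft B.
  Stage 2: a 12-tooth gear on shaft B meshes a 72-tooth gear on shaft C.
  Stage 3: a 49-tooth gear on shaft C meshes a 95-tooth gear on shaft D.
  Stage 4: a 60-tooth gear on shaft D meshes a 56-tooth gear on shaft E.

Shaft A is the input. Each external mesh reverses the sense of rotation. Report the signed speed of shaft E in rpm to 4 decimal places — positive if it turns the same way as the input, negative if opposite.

+688.1423 rpm (same as input, |ω| = 688.1423 rpm)

Stage 1 [94T→27T]: ω = 2146.0000×94/27 = 7471.2593 rpm, dir flips to −; running = −7471.2593
Stage 2 [12T→72T]: ω = 7471.2593×12/72 = 1245.2099 rpm, dir flips to +; running = +1245.2099
Stage 3 [49T→95T]: ω = 1245.2099×49/95 = 642.2661 rpm, dir flips to −; running = −642.2661
Stage 4 [60T→56T]: ω = 642.2661×60/56 = 688.1423 rpm, dir flips to +; running = +688.1423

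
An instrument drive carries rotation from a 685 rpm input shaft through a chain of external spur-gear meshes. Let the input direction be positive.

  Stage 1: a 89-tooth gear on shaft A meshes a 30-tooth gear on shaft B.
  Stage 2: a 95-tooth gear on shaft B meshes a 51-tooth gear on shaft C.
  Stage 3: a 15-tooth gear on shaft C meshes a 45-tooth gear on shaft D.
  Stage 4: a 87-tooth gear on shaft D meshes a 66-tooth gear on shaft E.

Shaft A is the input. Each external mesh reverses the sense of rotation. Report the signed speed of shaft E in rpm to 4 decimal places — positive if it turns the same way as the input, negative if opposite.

Stage 1 [89T→30T]: ω = 685.0000×89/30 = 2032.1667 rpm, dir flips to −; running = −2032.1667
Stage 2 [95T→51T]: ω = 2032.1667×95/51 = 3785.4085 rpm, dir flips to +; running = +3785.4085
Stage 3 [15T→45T]: ω = 3785.4085×15/45 = 1261.8028 rpm, dir flips to −; running = −1261.8028
Stage 4 [87T→66T]: ω = 1261.8028×87/66 = 1663.2856 rpm, dir flips to +; running = +1663.2856

+1663.2856 rpm (same as input, |ω| = 1663.2856 rpm)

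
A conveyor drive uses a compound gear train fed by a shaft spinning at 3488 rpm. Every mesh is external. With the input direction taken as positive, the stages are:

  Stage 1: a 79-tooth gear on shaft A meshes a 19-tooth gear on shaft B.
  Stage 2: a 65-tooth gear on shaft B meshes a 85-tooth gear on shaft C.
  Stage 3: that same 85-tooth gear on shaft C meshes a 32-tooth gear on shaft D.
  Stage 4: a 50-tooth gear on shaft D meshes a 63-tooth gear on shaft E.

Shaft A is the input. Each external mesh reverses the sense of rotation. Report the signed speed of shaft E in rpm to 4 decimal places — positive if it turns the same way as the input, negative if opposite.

+23379.9081 rpm (same as input, |ω| = 23379.9081 rpm)

Stage 1 [79T→19T]: ω = 3488.0000×79/19 = 14502.7368 rpm, dir flips to −; running = −14502.7368
Stage 2 [65T→85T]: ω = 14502.7368×65/85 = 11090.3282 rpm, dir flips to +; running = +11090.3282
Stage 3 [85T→32T]: ω = 11090.3282×85/32 = 29458.6842 rpm, dir flips to −; running = −29458.6842
Stage 4 [50T→63T]: ω = 29458.6842×50/63 = 23379.9081 rpm, dir flips to +; running = +23379.9081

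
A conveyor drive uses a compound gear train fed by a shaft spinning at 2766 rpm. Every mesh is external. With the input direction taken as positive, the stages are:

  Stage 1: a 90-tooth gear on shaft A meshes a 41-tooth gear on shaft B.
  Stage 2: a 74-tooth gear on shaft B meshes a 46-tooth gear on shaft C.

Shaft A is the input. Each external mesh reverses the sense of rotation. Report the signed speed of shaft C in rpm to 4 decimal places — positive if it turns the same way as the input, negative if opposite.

+9767.5292 rpm (same as input, |ω| = 9767.5292 rpm)

Stage 1 [90T→41T]: ω = 2766.0000×90/41 = 6071.7073 rpm, dir flips to −; running = −6071.7073
Stage 2 [74T→46T]: ω = 6071.7073×74/46 = 9767.5292 rpm, dir flips to +; running = +9767.5292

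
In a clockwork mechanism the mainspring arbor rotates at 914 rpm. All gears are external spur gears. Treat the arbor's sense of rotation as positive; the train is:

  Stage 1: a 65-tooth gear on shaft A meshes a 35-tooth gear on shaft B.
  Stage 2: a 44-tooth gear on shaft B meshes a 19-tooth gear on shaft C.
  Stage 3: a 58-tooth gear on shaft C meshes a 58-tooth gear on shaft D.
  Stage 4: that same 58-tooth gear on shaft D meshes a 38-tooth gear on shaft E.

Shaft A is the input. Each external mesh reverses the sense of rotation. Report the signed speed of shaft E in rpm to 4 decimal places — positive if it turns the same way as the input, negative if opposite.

+5999.7752 rpm (same as input, |ω| = 5999.7752 rpm)

Stage 1 [65T→35T]: ω = 914.0000×65/35 = 1697.4286 rpm, dir flips to −; running = −1697.4286
Stage 2 [44T→19T]: ω = 1697.4286×44/19 = 3930.8872 rpm, dir flips to +; running = +3930.8872
Stage 3 [58T→58T]: ω = 3930.8872×58/58 = 3930.8872 rpm, dir flips to −; running = −3930.8872
Stage 4 [58T→38T]: ω = 3930.8872×58/38 = 5999.7752 rpm, dir flips to +; running = +5999.7752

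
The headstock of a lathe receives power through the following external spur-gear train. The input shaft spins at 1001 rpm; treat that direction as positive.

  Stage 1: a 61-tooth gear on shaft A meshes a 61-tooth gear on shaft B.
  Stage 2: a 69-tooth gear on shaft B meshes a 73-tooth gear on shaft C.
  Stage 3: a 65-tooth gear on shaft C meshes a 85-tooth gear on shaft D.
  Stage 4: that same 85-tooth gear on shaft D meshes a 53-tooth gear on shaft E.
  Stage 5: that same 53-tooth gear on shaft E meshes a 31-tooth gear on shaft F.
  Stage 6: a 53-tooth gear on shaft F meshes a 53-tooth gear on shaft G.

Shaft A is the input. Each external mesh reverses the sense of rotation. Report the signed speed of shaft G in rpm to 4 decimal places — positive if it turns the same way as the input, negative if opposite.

Stage 1 [61T→61T]: ω = 1001.0000×61/61 = 1001.0000 rpm, dir flips to −; running = −1001.0000
Stage 2 [69T→73T]: ω = 1001.0000×69/73 = 946.1507 rpm, dir flips to +; running = +946.1507
Stage 3 [65T→85T]: ω = 946.1507×65/85 = 723.5270 rpm, dir flips to −; running = −723.5270
Stage 4 [85T→53T]: ω = 723.5270×85/53 = 1160.3735 rpm, dir flips to +; running = +1160.3735
Stage 5 [53T→31T]: ω = 1160.3735×53/31 = 1983.8643 rpm, dir flips to −; running = −1983.8643
Stage 6 [53T→53T]: ω = 1983.8643×53/53 = 1983.8643 rpm, dir flips to +; running = +1983.8643

+1983.8643 rpm (same as input, |ω| = 1983.8643 rpm)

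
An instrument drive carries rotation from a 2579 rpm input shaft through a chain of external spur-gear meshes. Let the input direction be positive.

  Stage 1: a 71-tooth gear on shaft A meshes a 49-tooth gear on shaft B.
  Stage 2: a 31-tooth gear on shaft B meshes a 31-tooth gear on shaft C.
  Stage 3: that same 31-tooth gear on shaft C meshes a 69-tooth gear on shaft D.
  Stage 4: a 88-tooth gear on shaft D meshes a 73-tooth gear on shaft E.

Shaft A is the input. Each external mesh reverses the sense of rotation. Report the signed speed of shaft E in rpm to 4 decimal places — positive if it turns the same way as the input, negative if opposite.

Stage 1 [71T→49T]: ω = 2579.0000×71/49 = 3736.9184 rpm, dir flips to −; running = −3736.9184
Stage 2 [31T→31T]: ω = 3736.9184×31/31 = 3736.9184 rpm, dir flips to +; running = +3736.9184
Stage 3 [31T→69T]: ω = 3736.9184×31/69 = 1678.9054 rpm, dir flips to −; running = −1678.9054
Stage 4 [88T→73T]: ω = 1678.9054×88/73 = 2023.8859 rpm, dir flips to +; running = +2023.8859

+2023.8859 rpm (same as input, |ω| = 2023.8859 rpm)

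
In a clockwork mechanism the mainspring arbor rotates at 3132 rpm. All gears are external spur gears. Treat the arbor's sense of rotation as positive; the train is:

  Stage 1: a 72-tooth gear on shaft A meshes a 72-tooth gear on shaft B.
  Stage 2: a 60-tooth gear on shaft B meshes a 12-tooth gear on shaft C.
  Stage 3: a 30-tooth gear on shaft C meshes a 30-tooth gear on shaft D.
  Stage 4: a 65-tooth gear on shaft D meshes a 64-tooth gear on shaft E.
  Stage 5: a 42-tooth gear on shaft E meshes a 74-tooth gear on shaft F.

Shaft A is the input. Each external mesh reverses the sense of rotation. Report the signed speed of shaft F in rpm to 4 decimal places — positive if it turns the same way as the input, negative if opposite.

-9026.9848 rpm (opposite to input, |ω| = 9026.9848 rpm)

Stage 1 [72T→72T]: ω = 3132.0000×72/72 = 3132.0000 rpm, dir flips to −; running = −3132.0000
Stage 2 [60T→12T]: ω = 3132.0000×60/12 = 15660.0000 rpm, dir flips to +; running = +15660.0000
Stage 3 [30T→30T]: ω = 15660.0000×30/30 = 15660.0000 rpm, dir flips to −; running = −15660.0000
Stage 4 [65T→64T]: ω = 15660.0000×65/64 = 15904.6875 rpm, dir flips to +; running = +15904.6875
Stage 5 [42T→74T]: ω = 15904.6875×42/74 = 9026.9848 rpm, dir flips to −; running = −9026.9848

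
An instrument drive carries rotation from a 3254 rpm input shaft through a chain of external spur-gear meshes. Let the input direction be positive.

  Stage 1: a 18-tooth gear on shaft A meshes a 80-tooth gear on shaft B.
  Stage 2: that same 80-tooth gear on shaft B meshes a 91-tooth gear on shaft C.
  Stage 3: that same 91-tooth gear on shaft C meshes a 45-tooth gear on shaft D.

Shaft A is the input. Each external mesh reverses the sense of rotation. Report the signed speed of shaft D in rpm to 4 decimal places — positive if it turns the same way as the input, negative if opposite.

Stage 1 [18T→80T]: ω = 3254.0000×18/80 = 732.1500 rpm, dir flips to −; running = −732.1500
Stage 2 [80T→91T]: ω = 732.1500×80/91 = 643.6484 rpm, dir flips to +; running = +643.6484
Stage 3 [91T→45T]: ω = 643.6484×91/45 = 1301.6000 rpm, dir flips to −; running = −1301.6000

-1301.6000 rpm (opposite to input, |ω| = 1301.6000 rpm)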